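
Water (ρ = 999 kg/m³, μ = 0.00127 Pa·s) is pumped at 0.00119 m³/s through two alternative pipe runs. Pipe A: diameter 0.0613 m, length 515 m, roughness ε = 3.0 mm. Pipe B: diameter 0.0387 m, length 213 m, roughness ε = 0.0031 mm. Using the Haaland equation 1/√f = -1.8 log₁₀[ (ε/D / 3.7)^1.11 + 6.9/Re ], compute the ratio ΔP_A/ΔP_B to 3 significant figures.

Pipe A: V = Q/A = 0.00119/0.002951 = 0.4032 m/s; Re = 1.944e+04; ε/D = 0.0489; Haaland → f = 0.07225; ΔP_A = f(L/D)(ρV²/2) = 4.93e+04 Pa.
Pipe B: V = Q/A = 0.00119/0.001176 = 1.012 m/s; Re = 3.08e+04; ε/D = 8.01e-05; Haaland → f = 0.02333; ΔP_B = f(L/D)(ρV²/2) = 6.565e+04 Pa.
ΔP_A/ΔP_B = 4.93e+04/6.565e+04 = 0.751.

ΔP_A/ΔP_B ≈ 0.751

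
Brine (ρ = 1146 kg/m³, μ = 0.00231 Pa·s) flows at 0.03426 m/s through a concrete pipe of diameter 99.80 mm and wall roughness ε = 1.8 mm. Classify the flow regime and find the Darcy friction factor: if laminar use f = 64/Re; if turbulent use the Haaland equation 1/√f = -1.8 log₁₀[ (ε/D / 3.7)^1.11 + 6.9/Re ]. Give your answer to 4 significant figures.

f ≈ 0.03773

Re = ρVD/μ = 1146·0.03426·0.0998/0.00231 = 1696.
Re < 2300 → laminar, so f = 64/Re = 0.03773 (roughness is irrelevant in laminar flow).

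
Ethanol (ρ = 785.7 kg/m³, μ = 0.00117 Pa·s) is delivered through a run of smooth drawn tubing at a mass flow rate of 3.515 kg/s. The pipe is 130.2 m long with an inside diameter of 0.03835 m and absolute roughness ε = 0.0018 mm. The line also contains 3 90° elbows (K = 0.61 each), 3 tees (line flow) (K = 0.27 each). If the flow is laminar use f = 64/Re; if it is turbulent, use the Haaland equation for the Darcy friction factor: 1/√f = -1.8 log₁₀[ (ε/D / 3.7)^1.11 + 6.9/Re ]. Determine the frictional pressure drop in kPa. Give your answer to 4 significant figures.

A = πD²/4 = π(0.03835)²/4 = 0.001155 m²; mean velocity V = ṁ/(ρA) = 3.515/(785.7 · 0.001155) = 3.873 m/s.
Reynolds number Re = ρVD/μ = 785.7 · 3.873 · 0.03835 / 0.00117 = 9.974e+04.
Re > 4000 → turbulent. Relative roughness ε/D = 1.8e-06/0.03835 = 4.69e-05. Haaland: 1/√f = -1.8 log₁₀[(4.69e-05/3.7)^1.11 + 6.9/9.974e+04] = -1.8 log₁₀[3.67e-06 + 6.92e-05] = 7.448, so f = 0.01803.
Total minor-loss coefficient ΣK = 3·0.61 + 3·0.27 = 2.64.
ΔP = [f·L/D + ΣK]·(ρV²/2) = [0.01803·130.2/0.03835 + 2.64]·(785.7·3.873²/2) = [61.21 + 2.64]·5893 = 3.762e+05 Pa.
ΔP = 3.762e+05 Pa = 376.2 kPa.

ΔP ≈ 376.2 kPa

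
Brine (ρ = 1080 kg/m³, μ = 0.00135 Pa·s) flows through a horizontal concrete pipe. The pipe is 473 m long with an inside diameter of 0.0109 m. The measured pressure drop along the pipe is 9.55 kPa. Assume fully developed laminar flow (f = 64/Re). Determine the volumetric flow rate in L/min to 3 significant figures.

For laminar flow, f = 64/Re with Re = ρVD/μ, so Darcy-Weisbach reduces to ΔP = 32μLV/D². Solving for V: V = ΔP·D²/(32μL) = 9550·(0.0109)²/(32·0.00135·473) = 0.05553 m/s.
Check: Re = ρVD/μ = 1080·0.05553·0.0109/0.00135 = 484.2 < 2300, so the laminar assumption holds.
Q = V·A = 0.05553·(π/4·0.0109²) = 5.181e-06 m³/s = 0.311 L/min.

Q ≈ 0.311 L/min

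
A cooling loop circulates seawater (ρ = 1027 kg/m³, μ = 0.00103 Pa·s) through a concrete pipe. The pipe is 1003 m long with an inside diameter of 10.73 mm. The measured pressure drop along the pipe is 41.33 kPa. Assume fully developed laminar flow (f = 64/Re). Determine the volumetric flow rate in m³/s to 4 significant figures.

For laminar flow, f = 64/Re with Re = ρVD/μ, so Darcy-Weisbach reduces to ΔP = 32μLV/D². Solving for V: V = ΔP·D²/(32μL) = 4.133e+04·(0.01073)²/(32·0.00103·1003) = 0.1439 m/s.
Check: Re = ρVD/μ = 1027·0.1439·0.01073/0.00103 = 1540 < 2300, so the laminar assumption holds.
Q = V·A = 0.1439·(π/4·0.01073²) = 1.302e-05 m³/s = 1.302×10^-5 m³/s.

Q ≈ 1.302×10^-5 m³/s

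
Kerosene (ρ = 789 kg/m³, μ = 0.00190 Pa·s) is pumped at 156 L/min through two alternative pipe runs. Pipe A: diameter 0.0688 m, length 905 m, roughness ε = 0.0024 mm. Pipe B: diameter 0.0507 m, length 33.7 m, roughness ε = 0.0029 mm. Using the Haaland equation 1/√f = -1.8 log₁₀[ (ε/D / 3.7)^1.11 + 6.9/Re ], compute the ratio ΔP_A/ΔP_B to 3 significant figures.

ΔP_A/ΔP_B ≈ 6.28

Pipe A: V = Q/A = 0.0026/0.003718 = 0.6994 m/s; Re = 1.998e+04; ε/D = 3.49e-05; Haaland → f = 0.0258; ΔP_A = f(L/D)(ρV²/2) = 6.55e+04 Pa.
Pipe B: V = Q/A = 0.0026/0.002019 = 1.288 m/s; Re = 2.711e+04; ε/D = 5.72e-05; Haaland → f = 0.02399; ΔP_B = f(L/D)(ρV²/2) = 1.043e+04 Pa.
ΔP_A/ΔP_B = 6.55e+04/1.043e+04 = 6.28.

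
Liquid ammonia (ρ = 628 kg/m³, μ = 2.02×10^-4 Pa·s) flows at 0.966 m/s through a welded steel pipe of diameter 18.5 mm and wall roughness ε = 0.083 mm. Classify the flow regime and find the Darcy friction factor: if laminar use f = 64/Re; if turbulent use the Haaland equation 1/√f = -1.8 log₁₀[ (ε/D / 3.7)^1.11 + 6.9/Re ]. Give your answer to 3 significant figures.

Re = ρVD/μ = 628·0.966·0.0185/0.000202 = 5.556e+04.
Re > 4000 → turbulent. ε/D = 8.3e-05/0.0185 = 0.00449; Haaland: 1/√f = -1.8 log₁₀[0.000579 + 0.000124] = 5.675, so f = 0.03105.

f ≈ 0.0311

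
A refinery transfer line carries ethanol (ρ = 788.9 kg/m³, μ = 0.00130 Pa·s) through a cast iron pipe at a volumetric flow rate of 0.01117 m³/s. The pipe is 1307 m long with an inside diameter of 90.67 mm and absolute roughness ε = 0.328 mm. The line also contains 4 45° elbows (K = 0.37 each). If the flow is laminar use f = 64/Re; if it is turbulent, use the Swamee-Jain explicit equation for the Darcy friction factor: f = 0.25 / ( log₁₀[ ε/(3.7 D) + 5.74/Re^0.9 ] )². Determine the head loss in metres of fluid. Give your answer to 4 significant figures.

h_f ≈ 64.14 m

Cross-sectional area A = πD²/4 = π(0.09067)²/4 = 0.006457 m²; mean velocity V = Q/A = 0.01117/0.006457 = 1.73 m/s.
Reynolds number Re = ρVD/μ = 788.9 · 1.73 · 0.09067 / 0.0013 = 9.519e+04.
Re > 4000 → turbulent. Relative roughness ε/D = 0.000328/0.09067 = 0.00362. Swamee-Jain: f = 0.25/(log₁₀[0.00362/3.7 + 5.74/9.519e+04^0.9])² = 0.25/(log₁₀[0.000978 + 0.00019])² = 0.25/(-2.933)² = 0.02907.
Total minor-loss coefficient ΣK = 4·0.37 = 1.48.
ΔP = [f·L/D + ΣK]·(ρV²/2) = [0.02907·1307/0.09067 + 1.48]·(788.9·1.73²/2) = [419 + 1.48]·1180 = 4.964e+05 Pa.
Head loss h_f = ΔP/(ρg) = 4.964e+05/(788.9·9.81) = 64.14 m.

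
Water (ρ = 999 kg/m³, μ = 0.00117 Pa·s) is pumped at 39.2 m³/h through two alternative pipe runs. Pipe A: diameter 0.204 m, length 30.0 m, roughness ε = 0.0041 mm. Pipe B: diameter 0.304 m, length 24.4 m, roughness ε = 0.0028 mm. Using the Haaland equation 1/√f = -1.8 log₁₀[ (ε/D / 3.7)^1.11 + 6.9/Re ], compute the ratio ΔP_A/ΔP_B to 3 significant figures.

Pipe A: V = Q/A = 0.01089/0.03269 = 0.3331 m/s; Re = 5.803e+04; ε/D = 2.01e-05; Haaland → f = 0.02009; ΔP_A = f(L/D)(ρV²/2) = 163.8 Pa.
Pipe B: V = Q/A = 0.01089/0.07258 = 0.15 m/s; Re = 3.894e+04; ε/D = 9.21e-06; Haaland → f = 0.02195; ΔP_B = f(L/D)(ρV²/2) = 19.8 Pa.
ΔP_A/ΔP_B = 163.8/19.8 = 8.27.

ΔP_A/ΔP_B ≈ 8.27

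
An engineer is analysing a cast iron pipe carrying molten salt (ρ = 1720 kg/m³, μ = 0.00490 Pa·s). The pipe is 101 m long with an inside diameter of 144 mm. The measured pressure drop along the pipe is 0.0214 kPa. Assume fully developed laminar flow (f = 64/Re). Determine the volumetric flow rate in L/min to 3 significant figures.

Q ≈ 27.4 L/min

For laminar flow, f = 64/Re with Re = ρVD/μ, so Darcy-Weisbach reduces to ΔP = 32μLV/D². Solving for V: V = ΔP·D²/(32μL) = 21.4·(0.144)²/(32·0.0049·101) = 0.02802 m/s.
Check: Re = ρVD/μ = 1720·0.02802·0.144/0.0049 = 1416 < 2300, so the laminar assumption holds.
Q = V·A = 0.02802·(π/4·0.144²) = 0.0004563 m³/s = 27.4 L/min.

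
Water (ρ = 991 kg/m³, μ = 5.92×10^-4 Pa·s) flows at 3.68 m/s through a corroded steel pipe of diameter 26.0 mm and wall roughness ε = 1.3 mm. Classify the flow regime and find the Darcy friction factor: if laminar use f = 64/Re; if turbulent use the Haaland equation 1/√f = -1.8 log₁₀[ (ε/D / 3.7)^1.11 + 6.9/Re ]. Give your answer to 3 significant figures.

f ≈ 0.0718

Re = ρVD/μ = 991·3.68·0.026/0.000592 = 1.602e+05.
Re > 4000 → turbulent. ε/D = 0.0013/0.026 = 0.05; Haaland: 1/√f = -1.8 log₁₀[0.00842 + 4.31e-05] = 3.731, so f = 0.07185.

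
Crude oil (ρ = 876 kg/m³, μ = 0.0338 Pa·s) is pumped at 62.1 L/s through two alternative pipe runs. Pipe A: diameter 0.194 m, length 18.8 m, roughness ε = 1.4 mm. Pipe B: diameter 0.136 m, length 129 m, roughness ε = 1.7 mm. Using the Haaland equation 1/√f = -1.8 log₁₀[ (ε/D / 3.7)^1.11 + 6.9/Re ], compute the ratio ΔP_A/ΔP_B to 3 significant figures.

Pipe A: V = Q/A = 0.0621/0.02956 = 2.101 m/s; Re = 1.056e+04; ε/D = 0.00722; Haaland → f = 0.03975; ΔP_A = f(L/D)(ρV²/2) = 7447 Pa.
Pipe B: V = Q/A = 0.0621/0.01453 = 4.275 m/s; Re = 1.507e+04; ε/D = 0.0125; Haaland → f = 0.04412; ΔP_B = f(L/D)(ρV²/2) = 3.349e+05 Pa.
ΔP_A/ΔP_B = 7447/3.349e+05 = 0.0222.

ΔP_A/ΔP_B ≈ 0.0222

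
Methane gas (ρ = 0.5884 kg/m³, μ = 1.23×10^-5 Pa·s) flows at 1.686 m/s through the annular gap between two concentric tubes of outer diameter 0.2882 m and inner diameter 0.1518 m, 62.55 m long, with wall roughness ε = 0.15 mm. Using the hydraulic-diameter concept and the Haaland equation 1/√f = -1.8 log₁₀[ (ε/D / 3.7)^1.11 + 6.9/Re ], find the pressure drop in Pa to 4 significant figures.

ΔP ≈ 12.12 Pa

Hydraulic diameter D_h = 4A/P = D_o - D_i = 0.2882 - 0.1518 = 0.1364 m.
Re = ρVD_h/μ = 0.5884·1.686·0.1364/1.23e-05 = 1.1e+04.
ε/D_h = 0.00015/0.1364 = 0.0011; Haaland gives 1/√f = -1.8 log₁₀[0.000122+0.000627] = 5.626, so f = 0.03159.
ΔP = f(L/D_h)(ρV²/2) = 0.03159·62.55/0.1364·0.8363 = 12.12 Pa.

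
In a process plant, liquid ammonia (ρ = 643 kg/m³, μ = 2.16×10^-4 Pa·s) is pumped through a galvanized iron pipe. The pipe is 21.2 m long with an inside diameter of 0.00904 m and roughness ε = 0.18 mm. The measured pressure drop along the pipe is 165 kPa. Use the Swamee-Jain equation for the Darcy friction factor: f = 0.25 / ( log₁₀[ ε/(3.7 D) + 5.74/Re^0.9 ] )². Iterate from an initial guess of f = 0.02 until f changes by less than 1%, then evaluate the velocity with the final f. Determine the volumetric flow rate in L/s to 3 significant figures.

Rearranging Darcy-Weisbach: V = √(2·ΔP·D/(f·L·ρ)). With ε/D = 0.00018/0.00904 = 0.0199, iterate starting from f = 0.02:
  f = 0.02 → V = √(2·1.65e+05·0.00904/(0.02·21.2·643)) = 3.308 m/s; Re = ρVD/μ = 8.902e+04; f → 0.04925
  f = 0.04925 → V = 2.108 m/s; Re = 5.673e+04; f → 0.04959
Converged (Δf/f < 1%). With the final f = 0.04959: V = √(2·1.65e+05·0.00904/(0.04959·21.2·643)) = 2.101 m/s.
Q = V·A = 2.101·(π/4·0.00904²) = 0.0001348 m³/s = 0.135 L/s.

Q ≈ 0.135 L/s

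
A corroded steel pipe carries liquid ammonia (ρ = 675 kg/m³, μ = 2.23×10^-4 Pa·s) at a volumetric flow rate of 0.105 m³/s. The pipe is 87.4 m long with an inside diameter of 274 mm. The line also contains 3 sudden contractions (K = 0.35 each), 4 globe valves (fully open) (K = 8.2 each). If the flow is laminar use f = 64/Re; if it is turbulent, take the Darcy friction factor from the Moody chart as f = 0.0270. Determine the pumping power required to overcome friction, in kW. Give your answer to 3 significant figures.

Cross-sectional area A = πD²/4 = π(0.274)²/4 = 0.05896 m²; mean velocity V = Q/A = 0.105/0.05896 = 1.781 m/s.
Reynolds number Re = ρVD/μ = 675 · 1.781 · 0.274 / 0.000223 = 1.477e+06.
Re > 4000 → turbulent; use the Moody-chart value f = 0.0270.
Total minor-loss coefficient ΣK = 3·0.35 + 4·8.2 = 33.8.
ΔP = [f·L/D + ΣK]·(ρV²/2) = [0.027·87.4/0.274 + 33.8]·(675·1.781²/2) = [8.612 + 33.8]·1070 = 4.544e+04 Pa.
Pumping power P = QΔP = 0.105·4.544e+04 = 4772 W = 4.77 kW.

P ≈ 4.77 kW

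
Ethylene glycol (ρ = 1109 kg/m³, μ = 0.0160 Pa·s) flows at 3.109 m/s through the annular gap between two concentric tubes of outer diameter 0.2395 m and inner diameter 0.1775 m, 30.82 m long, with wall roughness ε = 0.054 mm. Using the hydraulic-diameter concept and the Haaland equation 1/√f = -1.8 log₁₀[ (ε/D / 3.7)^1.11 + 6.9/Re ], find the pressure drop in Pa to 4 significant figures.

Hydraulic diameter D_h = 4A/P = D_o - D_i = 0.2395 - 0.1775 = 0.062 m.
Re = ρVD_h/μ = 1109·3.109·0.062/0.016 = 1.336e+04.
ε/D_h = 5.4e-05/0.062 = 0.000871; Haaland gives 1/√f = -1.8 log₁₀[9.39e-05+0.000516] = 5.786, so f = 0.02987.
ΔP = f(L/D_h)(ρV²/2) = 0.02987·30.82/0.062·5360 = 7.959e+04 Pa.

ΔP ≈ 79590 Pa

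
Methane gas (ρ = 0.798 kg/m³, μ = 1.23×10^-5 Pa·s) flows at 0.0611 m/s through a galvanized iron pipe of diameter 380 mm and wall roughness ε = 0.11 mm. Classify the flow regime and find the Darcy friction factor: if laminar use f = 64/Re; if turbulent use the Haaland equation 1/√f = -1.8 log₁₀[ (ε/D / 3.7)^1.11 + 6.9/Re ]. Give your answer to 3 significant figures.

Re = ρVD/μ = 0.798·0.0611·0.38/1.23e-05 = 1506.
Re < 2300 → laminar, so f = 64/Re = 0.04249 (roughness is irrelevant in laminar flow).

f ≈ 0.0425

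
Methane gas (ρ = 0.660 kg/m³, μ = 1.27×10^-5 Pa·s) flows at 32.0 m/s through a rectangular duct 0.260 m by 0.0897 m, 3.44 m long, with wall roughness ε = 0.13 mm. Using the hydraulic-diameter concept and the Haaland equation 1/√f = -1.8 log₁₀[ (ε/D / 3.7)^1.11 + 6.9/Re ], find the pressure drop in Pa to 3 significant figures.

ΔP ≈ 180 Pa

Hydraulic diameter D_h = 4A/P = 4·(0.26·0.0897)/(2·(0.26+0.0897)) = 0.09329/0.6994 = 0.1334 m.
Re = ρVD_h/μ = 0.66·32·0.1334/1.27e-05 = 2.218e+05.
ε/D_h = 0.00013/0.1334 = 0.000975; Haaland gives 1/√f = -1.8 log₁₀[0.000106+3.11e-05] = 6.951, so f = 0.0207.
ΔP = f(L/D_h)(ρV²/2) = 0.0207·3.44/0.1334·337.9 = 180.4 Pa.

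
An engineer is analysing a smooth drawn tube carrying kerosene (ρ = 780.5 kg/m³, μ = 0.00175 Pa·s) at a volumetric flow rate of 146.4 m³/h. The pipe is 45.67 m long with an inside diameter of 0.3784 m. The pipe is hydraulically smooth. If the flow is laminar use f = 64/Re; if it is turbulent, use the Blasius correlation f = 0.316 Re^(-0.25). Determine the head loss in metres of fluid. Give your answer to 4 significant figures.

Q = 146.4 m³/h = 146.4/3600 = 0.04067 m³/s.
Cross-sectional area A = πD²/4 = π(0.3784)²/4 = 0.1125 m²; mean velocity V = Q/A = 0.04067/0.1125 = 0.3616 m/s.
Reynolds number Re = ρVD/μ = 780.5 · 0.3616 · 0.3784 / 0.00175 = 6.103e+04.
Re > 4000 → turbulent. Smooth-pipe (Blasius): f = 0.316 Re^(-0.25) = 0.316/(6.103e+04)^0.25 = 0.0201.
Darcy-Weisbach: ΔP = f(L/D)(ρV²/2) = 0.0201·(45.67/0.3784)·(780.5·0.3616²/2) = 0.0201·120.7·51.03 = 123.8 Pa.
Head loss h_f = ΔP/(ρg) = 123.8/(780.5·9.81) = 0.01617 m.

h_f ≈ 0.01617 m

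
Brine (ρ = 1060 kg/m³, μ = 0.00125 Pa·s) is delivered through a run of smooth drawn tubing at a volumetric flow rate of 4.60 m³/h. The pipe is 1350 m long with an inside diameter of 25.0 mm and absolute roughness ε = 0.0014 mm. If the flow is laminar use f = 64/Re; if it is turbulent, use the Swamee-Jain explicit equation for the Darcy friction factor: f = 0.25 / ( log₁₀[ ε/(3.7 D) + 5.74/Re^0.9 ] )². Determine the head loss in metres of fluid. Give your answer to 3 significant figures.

Q = 4.60 m³/h = 4.60/3600 = 0.001278 m³/s.
Cross-sectional area A = πD²/4 = π(0.025)²/4 = 0.0004909 m²; mean velocity V = Q/A = 0.001278/0.0004909 = 2.603 m/s.
Reynolds number Re = ρVD/μ = 1060 · 2.603 · 0.025 / 0.00125 = 5.519e+04.
Re > 4000 → turbulent. Relative roughness ε/D = 1.4e-06/0.025 = 5.6e-05. Swamee-Jain: f = 0.25/(log₁₀[5.6e-05/3.7 + 5.74/5.519e+04^0.9])² = 0.25/(log₁₀[1.51e-05 + 0.00031])² = 0.25/(-3.488)² = 0.02055.
Darcy-Weisbach: ΔP = f(L/D)(ρV²/2) = 0.02055·(1350/0.025)·(1060·2.603²/2) = 0.02055·5.4e+04·3591 = 3.985e+06 Pa.
Head loss h_f = ΔP/(ρg) = 3.985e+06/(1060·9.81) = 383 m.

h_f ≈ 383 m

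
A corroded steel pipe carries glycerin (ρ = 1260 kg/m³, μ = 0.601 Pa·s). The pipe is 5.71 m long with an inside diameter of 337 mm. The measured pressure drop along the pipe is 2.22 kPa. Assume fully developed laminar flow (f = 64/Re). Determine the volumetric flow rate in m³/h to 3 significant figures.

For laminar flow, f = 64/Re with Re = ρVD/μ, so Darcy-Weisbach reduces to ΔP = 32μLV/D². Solving for V: V = ΔP·D²/(32μL) = 2220·(0.337)²/(32·0.601·5.71) = 2.296 m/s.
Check: Re = ρVD/μ = 1260·2.296·0.337/0.601 = 1622 < 2300, so the laminar assumption holds.
Q = V·A = 2.296·(π/4·0.337²) = 0.2048 m³/s = 737 m³/h.

Q ≈ 737 m³/h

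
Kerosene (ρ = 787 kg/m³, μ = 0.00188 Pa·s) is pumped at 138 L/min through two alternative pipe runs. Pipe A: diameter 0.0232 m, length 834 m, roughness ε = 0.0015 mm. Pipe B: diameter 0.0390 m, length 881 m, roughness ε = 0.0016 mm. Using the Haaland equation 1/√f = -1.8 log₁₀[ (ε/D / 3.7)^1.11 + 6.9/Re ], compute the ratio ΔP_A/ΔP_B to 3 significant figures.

Pipe A: V = Q/A = 0.0023/0.0004227 = 5.441 m/s; Re = 5.284e+04; ε/D = 6.47e-05; Haaland → f = 0.02064; ΔP_A = f(L/D)(ρV²/2) = 8.643e+06 Pa.
Pipe B: V = Q/A = 0.0023/0.001195 = 1.925 m/s; Re = 3.143e+04; ε/D = 4.1e-05; Haaland → f = 0.02314; ΔP_B = f(L/D)(ρV²/2) = 7.624e+05 Pa.
ΔP_A/ΔP_B = 8.643e+06/7.624e+05 = 11.3.

ΔP_A/ΔP_B ≈ 11.3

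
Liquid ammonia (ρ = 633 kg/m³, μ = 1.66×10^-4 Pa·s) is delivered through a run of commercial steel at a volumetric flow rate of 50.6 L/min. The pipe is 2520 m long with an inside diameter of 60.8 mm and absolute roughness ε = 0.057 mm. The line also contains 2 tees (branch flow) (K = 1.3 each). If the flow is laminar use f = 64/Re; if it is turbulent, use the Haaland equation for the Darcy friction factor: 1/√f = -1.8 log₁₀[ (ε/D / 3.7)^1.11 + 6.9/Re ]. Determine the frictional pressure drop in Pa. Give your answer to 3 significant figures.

Q = 50.6 L/min = 50.6/60000 = 0.0008433 m³/s.
Cross-sectional area A = πD²/4 = π(0.0608)²/4 = 0.002903 m²; mean velocity V = Q/A = 0.0008433/0.002903 = 0.2905 m/s.
Reynolds number Re = ρVD/μ = 633 · 0.2905 · 0.0608 / 0.000166 = 6.734e+04.
Re > 4000 → turbulent. Relative roughness ε/D = 5.7e-05/0.0608 = 0.000938. Haaland: 1/√f = -1.8 log₁₀[(0.000938/3.7)^1.11 + 6.9/6.734e+04] = -1.8 log₁₀[0.000102 + 0.000102] = 6.641, so f = 0.02267.
Total minor-loss coefficient ΣK = 2·1.3 = 2.6.
ΔP = [f·L/D + ΣK]·(ρV²/2) = [0.02267·2520/0.0608 + 2.6]·(633·0.2905²/2) = [939.7 + 2.6]·26.7 = 2.516e+04 Pa.

ΔP ≈ 25200 Pa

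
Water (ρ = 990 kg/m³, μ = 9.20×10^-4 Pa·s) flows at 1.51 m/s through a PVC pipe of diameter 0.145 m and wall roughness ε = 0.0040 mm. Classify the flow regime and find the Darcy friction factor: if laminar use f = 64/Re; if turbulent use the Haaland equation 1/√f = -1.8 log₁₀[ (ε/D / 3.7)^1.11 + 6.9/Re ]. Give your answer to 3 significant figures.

Re = ρVD/μ = 990·1.51·0.145/0.00092 = 2.356e+05.
Re > 4000 → turbulent. ε/D = 4e-06/0.145 = 2.76e-05; Haaland: 1/√f = -1.8 log₁₀[2.03e-06 + 2.93e-05] = 8.108, so f = 0.01521.

f ≈ 0.0152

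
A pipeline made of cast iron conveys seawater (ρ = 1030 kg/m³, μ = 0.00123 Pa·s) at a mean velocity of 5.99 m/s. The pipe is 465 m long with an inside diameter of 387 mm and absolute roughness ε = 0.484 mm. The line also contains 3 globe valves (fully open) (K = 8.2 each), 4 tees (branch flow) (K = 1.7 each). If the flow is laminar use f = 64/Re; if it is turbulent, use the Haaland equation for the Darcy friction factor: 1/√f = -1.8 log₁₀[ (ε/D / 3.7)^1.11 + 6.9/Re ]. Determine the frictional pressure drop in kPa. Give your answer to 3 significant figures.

ΔP ≈ 1040 kPa

Reynolds number Re = ρVD/μ = 1030 · 5.99 · 0.387 / 0.00123 = 1.941e+06.
Re > 4000 → turbulent. Relative roughness ε/D = 0.000484/0.387 = 0.00125. Haaland: 1/√f = -1.8 log₁₀[(0.00125/3.7)^1.11 + 6.9/1.941e+06] = -1.8 log₁₀[0.00014 + 3.55e-06] = 6.916, so f = 0.02091.
Total minor-loss coefficient ΣK = 3·8.2 + 4·1.7 = 31.4.
ΔP = [f·L/D + ΣK]·(ρV²/2) = [0.02091·465/0.387 + 31.4]·(1030·5.99²/2) = [25.12 + 31.4]·1.848e+04 = 1.044e+06 Pa.
ΔP = 1.044e+06 Pa = 1040 kPa.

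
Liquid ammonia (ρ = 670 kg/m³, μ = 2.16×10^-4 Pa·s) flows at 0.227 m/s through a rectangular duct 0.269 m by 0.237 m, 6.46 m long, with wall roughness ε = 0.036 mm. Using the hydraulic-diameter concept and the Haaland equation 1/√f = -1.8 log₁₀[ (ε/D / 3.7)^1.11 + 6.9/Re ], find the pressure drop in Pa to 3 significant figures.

ΔP ≈ 7.43 Pa

Hydraulic diameter D_h = 4A/P = 4·(0.269·0.237)/(2·(0.269+0.237)) = 0.255/1.012 = 0.252 m.
Re = ρVD_h/μ = 670·0.227·0.252/0.000216 = 1.774e+05.
ε/D_h = 3.6e-05/0.252 = 0.000143; Haaland gives 1/√f = -1.8 log₁₀[1.26e-05+3.89e-05] = 7.719, so f = 0.01679.
ΔP = f(L/D_h)(ρV²/2) = 0.01679·6.46/0.252·17.26 = 7.428 Pa.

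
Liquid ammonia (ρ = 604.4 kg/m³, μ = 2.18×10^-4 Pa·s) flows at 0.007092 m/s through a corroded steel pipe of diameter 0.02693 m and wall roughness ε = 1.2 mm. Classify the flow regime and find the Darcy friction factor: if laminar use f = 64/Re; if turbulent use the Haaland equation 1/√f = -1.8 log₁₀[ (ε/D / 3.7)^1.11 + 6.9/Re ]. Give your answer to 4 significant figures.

f ≈ 0.1209

Re = ρVD/μ = 604.4·0.007092·0.02693/0.000218 = 529.5.
Re < 2300 → laminar, so f = 64/Re = 0.1209 (roughness is irrelevant in laminar flow).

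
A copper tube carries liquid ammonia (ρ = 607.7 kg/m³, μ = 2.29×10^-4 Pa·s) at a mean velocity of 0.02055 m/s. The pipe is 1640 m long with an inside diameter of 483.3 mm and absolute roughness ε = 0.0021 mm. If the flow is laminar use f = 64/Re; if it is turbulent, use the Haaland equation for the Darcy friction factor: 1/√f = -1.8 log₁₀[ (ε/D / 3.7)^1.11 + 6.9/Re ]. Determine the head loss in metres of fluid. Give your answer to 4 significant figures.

h_f ≈ 0.001757 m

Reynolds number Re = ρVD/μ = 607.7 · 0.02055 · 0.4833 / 0.000229 = 2.636e+04.
Re > 4000 → turbulent. Relative roughness ε/D = 2.1e-06/0.4833 = 4.35e-06. Haaland: 1/√f = -1.8 log₁₀[(4.35e-06/3.7)^1.11 + 6.9/2.636e+04] = -1.8 log₁₀[2.62e-07 + 0.000262] = 6.447, so f = 0.02406.
Darcy-Weisbach: ΔP = f(L/D)(ρV²/2) = 0.02406·(1640/0.4833)·(607.7·0.02055²/2) = 0.02406·3393·0.1283 = 10.48 Pa.
Head loss h_f = ΔP/(ρg) = 10.48/(607.7·9.81) = 0.001757 m.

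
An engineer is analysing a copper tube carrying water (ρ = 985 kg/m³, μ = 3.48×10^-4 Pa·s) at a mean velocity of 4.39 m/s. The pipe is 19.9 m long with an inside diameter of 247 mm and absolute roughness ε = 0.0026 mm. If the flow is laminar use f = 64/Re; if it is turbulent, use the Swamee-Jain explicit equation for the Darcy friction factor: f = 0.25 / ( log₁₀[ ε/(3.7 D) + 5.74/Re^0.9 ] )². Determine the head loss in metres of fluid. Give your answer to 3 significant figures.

Reynolds number Re = ρVD/μ = 985 · 4.39 · 0.247 / 0.000348 = 3.069e+06.
Re > 4000 → turbulent. Relative roughness ε/D = 2.6e-06/0.247 = 1.05e-05. Swamee-Jain: f = 0.25/(log₁₀[1.05e-05/3.7 + 5.74/3.069e+06^0.9])² = 0.25/(log₁₀[2.84e-06 + 8.33e-06])² = 0.25/(-4.952)² = 0.0102.
Darcy-Weisbach: ΔP = f(L/D)(ρV²/2) = 0.0102·(19.9/0.247)·(985·4.39²/2) = 0.0102·80.57·9492 = 7797 Pa.
Head loss h_f = ΔP/(ρg) = 7797/(985·9.81) = 0.807 m.

h_f ≈ 0.807 m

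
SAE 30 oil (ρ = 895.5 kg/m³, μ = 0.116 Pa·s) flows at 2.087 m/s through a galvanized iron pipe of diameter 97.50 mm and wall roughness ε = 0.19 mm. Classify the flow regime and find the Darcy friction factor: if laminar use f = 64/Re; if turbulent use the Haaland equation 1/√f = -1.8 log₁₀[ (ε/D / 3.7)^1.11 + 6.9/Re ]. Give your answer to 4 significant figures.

f ≈ 0.04074

Re = ρVD/μ = 895.5·2.087·0.0975/0.116 = 1571.
Re < 2300 → laminar, so f = 64/Re = 0.04074 (roughness is irrelevant in laminar flow).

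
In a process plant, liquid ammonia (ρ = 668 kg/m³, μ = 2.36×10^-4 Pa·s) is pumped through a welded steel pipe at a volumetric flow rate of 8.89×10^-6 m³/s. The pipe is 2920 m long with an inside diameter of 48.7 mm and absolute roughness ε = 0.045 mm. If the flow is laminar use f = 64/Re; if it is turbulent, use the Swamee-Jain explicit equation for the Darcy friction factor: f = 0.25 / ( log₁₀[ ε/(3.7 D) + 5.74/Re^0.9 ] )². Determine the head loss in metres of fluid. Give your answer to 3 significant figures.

h_f ≈ 0.00677 m

Cross-sectional area A = πD²/4 = π(0.0487)²/4 = 0.001863 m²; mean velocity V = Q/A = 8.89e-06/0.001863 = 0.004773 m/s.
Reynolds number Re = ρVD/μ = 668 · 0.004773 · 0.0487 / 0.000236 = 657.9.
Re < 2300 → laminar flow, so f = 64/Re = 64/657.9 = 0.09728 (the turbulent correlation is not needed).
Darcy-Weisbach: ΔP = f(L/D)(ρV²/2) = 0.09728·(2920/0.0487)·(668·0.004773²/2) = 0.09728·5.996e+04·0.007608 = 44.38 Pa.
Head loss h_f = ΔP/(ρg) = 44.38/(668·9.81) = 0.00677 m.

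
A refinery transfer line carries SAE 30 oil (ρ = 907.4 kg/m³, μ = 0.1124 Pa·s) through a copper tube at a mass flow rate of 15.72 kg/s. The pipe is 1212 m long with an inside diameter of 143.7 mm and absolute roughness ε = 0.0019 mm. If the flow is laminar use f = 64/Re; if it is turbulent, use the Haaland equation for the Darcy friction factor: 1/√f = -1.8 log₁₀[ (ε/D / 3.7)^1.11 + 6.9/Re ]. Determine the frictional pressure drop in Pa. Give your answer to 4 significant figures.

ΔP ≈ 225500 Pa

A = πD²/4 = π(0.1437)²/4 = 0.01622 m²; mean velocity V = ṁ/(ρA) = 15.72/(907.4 · 0.01622) = 1.068 m/s.
Reynolds number Re = ρVD/μ = 907.4 · 1.068 · 0.1437 / 0.112 = 1239.
Re < 2300 → laminar flow, so f = 64/Re = 64/1239 = 0.05165 (the turbulent correlation is not needed).
Darcy-Weisbach: ΔP = f(L/D)(ρV²/2) = 0.05165·(1212/0.1437)·(907.4·1.068²/2) = 0.05165·8434·517.7 = 2.255e+05 Pa.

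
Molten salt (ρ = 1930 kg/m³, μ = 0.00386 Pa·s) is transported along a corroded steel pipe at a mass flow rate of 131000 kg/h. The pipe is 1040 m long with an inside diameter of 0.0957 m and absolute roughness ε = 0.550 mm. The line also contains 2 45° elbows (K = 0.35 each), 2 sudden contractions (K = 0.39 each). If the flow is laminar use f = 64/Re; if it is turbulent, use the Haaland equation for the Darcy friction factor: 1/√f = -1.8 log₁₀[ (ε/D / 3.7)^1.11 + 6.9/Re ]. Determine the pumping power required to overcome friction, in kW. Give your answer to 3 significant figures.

ṁ = 131000 kg/h = 131000/3600 = 36.39 kg/s.
A = πD²/4 = π(0.0957)²/4 = 0.007193 m²; mean velocity V = ṁ/(ρA) = 36.39/(1930 · 0.007193) = 2.621 m/s.
Reynolds number Re = ρVD/μ = 1930 · 2.621 · 0.0957 / 0.00386 = 1.254e+05.
Re > 4000 → turbulent. Relative roughness ε/D = 0.00055/0.0957 = 0.00575. Haaland: 1/√f = -1.8 log₁₀[(0.00575/3.7)^1.11 + 6.9/1.254e+05] = -1.8 log₁₀[0.000763 + 5.5e-05] = 5.557, so f = 0.03238.
Total minor-loss coefficient ΣK = 2·0.35 + 2·0.39 = 1.48.
ΔP = [f·L/D + ΣK]·(ρV²/2) = [0.03238·1040/0.0957 + 1.48]·(1930·2.621²/2) = [351.9 + 1.48]·6630 = 2.343e+06 Pa.
Q = ṁ/ρ = 36.39/1930 = 0.01885 m³/s.
Pumping power P = QΔP = 0.01885·2.343e+06 = 44170 W = 44.2 kW.

P ≈ 44.2 kW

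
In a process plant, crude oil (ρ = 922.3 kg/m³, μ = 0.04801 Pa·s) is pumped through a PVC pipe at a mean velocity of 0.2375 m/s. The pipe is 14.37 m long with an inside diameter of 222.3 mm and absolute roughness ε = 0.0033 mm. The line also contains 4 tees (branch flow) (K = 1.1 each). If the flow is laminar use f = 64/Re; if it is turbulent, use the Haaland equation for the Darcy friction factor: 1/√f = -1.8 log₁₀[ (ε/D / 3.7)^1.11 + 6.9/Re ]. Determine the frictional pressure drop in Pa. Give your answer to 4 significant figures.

ΔP ≈ 220.6 Pa

Reynolds number Re = ρVD/μ = 922.3 · 0.2375 · 0.2223 / 0.048 = 1014.
Re < 2300 → laminar flow, so f = 64/Re = 64/1014 = 0.0631 (the turbulent correlation is not needed).
Total minor-loss coefficient ΣK = 4·1.1 = 4.4.
ΔP = [f·L/D + ΣK]·(ρV²/2) = [0.0631·14.37/0.2223 + 4.4]·(922.3·0.2375²/2) = [4.079 + 4.4]·26.01 = 220.6 Pa.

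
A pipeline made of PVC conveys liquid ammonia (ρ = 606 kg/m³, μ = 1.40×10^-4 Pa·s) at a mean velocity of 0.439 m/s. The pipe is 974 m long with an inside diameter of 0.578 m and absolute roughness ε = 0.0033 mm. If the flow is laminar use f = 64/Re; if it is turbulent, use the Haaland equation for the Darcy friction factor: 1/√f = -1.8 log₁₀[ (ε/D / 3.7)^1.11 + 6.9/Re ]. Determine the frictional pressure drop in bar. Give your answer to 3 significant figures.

ΔP ≈ 0.0113 bar

Reynolds number Re = ρVD/μ = 606 · 0.439 · 0.578 / 0.00014 = 1.098e+06.
Re > 4000 → turbulent. Relative roughness ε/D = 3.3e-06/0.578 = 5.71e-06. Haaland: 1/√f = -1.8 log₁₀[(5.71e-06/3.7)^1.11 + 6.9/1.098e+06] = -1.8 log₁₀[3.54e-07 + 6.28e-06] = 9.321, so f = 0.01151.
Darcy-Weisbach: ΔP = f(L/D)(ρV²/2) = 0.01151·(974/0.578)·(606·0.439²/2) = 0.01151·1685·58.39 = 1133 Pa.
ΔP = 1133 Pa = 0.0113 bar.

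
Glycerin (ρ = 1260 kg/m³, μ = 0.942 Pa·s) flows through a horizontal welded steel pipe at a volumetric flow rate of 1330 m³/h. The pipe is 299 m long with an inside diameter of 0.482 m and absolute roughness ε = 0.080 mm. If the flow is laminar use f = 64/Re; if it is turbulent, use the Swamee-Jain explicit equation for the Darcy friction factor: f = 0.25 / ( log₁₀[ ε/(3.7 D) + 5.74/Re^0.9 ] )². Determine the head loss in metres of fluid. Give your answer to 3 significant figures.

h_f ≈ 6.35 m

Q = 1330 m³/h = 1330/3600 = 0.3694 m³/s.
Cross-sectional area A = πD²/4 = π(0.482)²/4 = 0.1825 m²; mean velocity V = Q/A = 0.3694/0.1825 = 2.025 m/s.
Reynolds number Re = ρVD/μ = 1260 · 2.025 · 0.482 / 0.942 = 1305.
Re < 2300 → laminar flow, so f = 64/Re = 64/1305 = 0.04903 (the turbulent correlation is not needed).
Darcy-Weisbach: ΔP = f(L/D)(ρV²/2) = 0.04903·(299/0.482)·(1260·2.025²/2) = 0.04903·620.3·2583 = 7.855e+04 Pa.
Head loss h_f = ΔP/(ρg) = 7.855e+04/(1260·9.81) = 6.35 m.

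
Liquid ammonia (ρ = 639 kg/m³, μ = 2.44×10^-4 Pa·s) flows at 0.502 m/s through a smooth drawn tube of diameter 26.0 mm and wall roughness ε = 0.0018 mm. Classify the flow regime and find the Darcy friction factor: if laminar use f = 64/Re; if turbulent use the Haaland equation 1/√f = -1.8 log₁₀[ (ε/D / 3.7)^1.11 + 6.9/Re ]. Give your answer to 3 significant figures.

f ≈ 0.0228

Re = ρVD/μ = 639·0.502·0.026/0.000244 = 3.418e+04.
Re > 4000 → turbulent. ε/D = 1.8e-06/0.026 = 6.92e-05; Haaland: 1/√f = -1.8 log₁₀[5.65e-06 + 0.000202] = 6.629, so f = 0.02275.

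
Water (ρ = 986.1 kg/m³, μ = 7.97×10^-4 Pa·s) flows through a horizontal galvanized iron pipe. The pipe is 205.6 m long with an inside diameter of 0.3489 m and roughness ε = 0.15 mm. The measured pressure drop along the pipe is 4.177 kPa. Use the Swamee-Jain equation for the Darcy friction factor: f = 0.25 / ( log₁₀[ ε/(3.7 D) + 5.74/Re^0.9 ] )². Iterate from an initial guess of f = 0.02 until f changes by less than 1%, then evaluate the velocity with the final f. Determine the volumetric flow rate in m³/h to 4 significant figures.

Q ≈ 311.2 m³/h

Rearranging Darcy-Weisbach: V = √(2·ΔP·D/(f·L·ρ)). With ε/D = 0.00015/0.3489 = 0.00043, iterate starting from f = 0.02:
  f = 0.02 → V = √(2·4177·0.3489/(0.02·205.6·986.1)) = 0.8478 m/s; Re = ρVD/μ = 3.66e+05; f → 0.01766
  f = 0.01766 → V = 0.9023 m/s; Re = 3.895e+05; f → 0.01758
Converged (Δf/f < 1%). With the final f = 0.01758: V = √(2·4177·0.3489/(0.01758·205.6·986.1)) = 0.9042 m/s.
Q = V·A = 0.9042·(π/4·0.3489²) = 0.08645 m³/s = 311.2 m³/h.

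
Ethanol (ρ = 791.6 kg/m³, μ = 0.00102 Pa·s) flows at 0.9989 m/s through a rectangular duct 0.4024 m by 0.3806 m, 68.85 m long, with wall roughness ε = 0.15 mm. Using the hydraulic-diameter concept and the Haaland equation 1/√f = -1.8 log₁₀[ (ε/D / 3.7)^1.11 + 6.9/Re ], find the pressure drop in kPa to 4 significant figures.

Hydraulic diameter D_h = 4A/P = 4·(0.4024·0.3806)/(2·(0.4024+0.3806)) = 0.6126/1.566 = 0.3912 m.
Re = ρVD_h/μ = 791.6·0.9989·0.3912/0.00102 = 3.033e+05.
ε/D_h = 0.00015/0.3912 = 0.000383; Haaland gives 1/√f = -1.8 log₁₀[3.78e-05+2.28e-05] = 7.592, so f = 0.01735.
ΔP = f(L/D_h)(ρV²/2) = 0.01735·68.85/0.3912·394.9 = 1206 Pa.
ΔP = 1.206 kPa.

ΔP ≈ 1.206 kPa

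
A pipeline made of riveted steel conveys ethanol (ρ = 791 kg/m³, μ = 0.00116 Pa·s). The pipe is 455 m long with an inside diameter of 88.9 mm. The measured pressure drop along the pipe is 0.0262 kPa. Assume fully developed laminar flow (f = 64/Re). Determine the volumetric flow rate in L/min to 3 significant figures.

Q ≈ 4.57 L/min

For laminar flow, f = 64/Re with Re = ρVD/μ, so Darcy-Weisbach reduces to ΔP = 32μLV/D². Solving for V: V = ΔP·D²/(32μL) = 26.2·(0.0889)²/(32·0.00116·455) = 0.01226 m/s.
Check: Re = ρVD/μ = 791·0.01226·0.0889/0.00116 = 743.2 < 2300, so the laminar assumption holds.
Q = V·A = 0.01226·(π/4·0.0889²) = 7.61e-05 m³/s = 4.57 L/min.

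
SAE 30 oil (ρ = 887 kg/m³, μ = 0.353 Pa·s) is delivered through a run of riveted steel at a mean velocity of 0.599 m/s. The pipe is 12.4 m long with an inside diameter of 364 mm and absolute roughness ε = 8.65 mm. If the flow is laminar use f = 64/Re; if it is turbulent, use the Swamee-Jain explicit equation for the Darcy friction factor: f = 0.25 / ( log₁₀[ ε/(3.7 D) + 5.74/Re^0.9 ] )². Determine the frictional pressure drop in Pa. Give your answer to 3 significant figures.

Reynolds number Re = ρVD/μ = 887 · 0.599 · 0.364 / 0.353 = 547.9.
Re < 2300 → laminar flow, so f = 64/Re = 64/547.9 = 0.1168 (the turbulent correlation is not needed).
Darcy-Weisbach: ΔP = f(L/D)(ρV²/2) = 0.1168·(12.4/0.364)·(887·0.599²/2) = 0.1168·34.07·159.1 = 633.2 Pa.

ΔP ≈ 633 Pa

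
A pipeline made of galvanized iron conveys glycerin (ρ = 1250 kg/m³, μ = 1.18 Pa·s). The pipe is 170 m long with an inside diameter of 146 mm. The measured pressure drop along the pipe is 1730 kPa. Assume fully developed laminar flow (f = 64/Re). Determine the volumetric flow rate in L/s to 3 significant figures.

For laminar flow, f = 64/Re with Re = ρVD/μ, so Darcy-Weisbach reduces to ΔP = 32μLV/D². Solving for V: V = ΔP·D²/(32μL) = 1.73e+06·(0.146)²/(32·1.18·170) = 5.745 m/s.
Check: Re = ρVD/μ = 1250·5.745·0.146/1.18 = 888.5 < 2300, so the laminar assumption holds.
Q = V·A = 5.745·(π/4·0.146²) = 0.09618 m³/s = 96.2 L/s.

Q ≈ 96.2 L/s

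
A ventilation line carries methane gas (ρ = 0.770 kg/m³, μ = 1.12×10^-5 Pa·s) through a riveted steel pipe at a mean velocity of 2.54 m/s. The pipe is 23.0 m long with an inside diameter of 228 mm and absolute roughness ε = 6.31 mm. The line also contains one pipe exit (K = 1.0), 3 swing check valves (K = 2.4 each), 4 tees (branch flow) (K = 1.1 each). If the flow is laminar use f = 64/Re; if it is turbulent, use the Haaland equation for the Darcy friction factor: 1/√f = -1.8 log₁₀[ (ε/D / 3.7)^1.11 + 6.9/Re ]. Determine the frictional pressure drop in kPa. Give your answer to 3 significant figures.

ΔP ≈ 0.0454 kPa

Reynolds number Re = ρVD/μ = 0.77 · 2.54 · 0.228 / 1.12e-05 = 3.981e+04.
Re > 4000 → turbulent. Relative roughness ε/D = 0.00631/0.228 = 0.0277. Haaland: 1/√f = -1.8 log₁₀[(0.0277/3.7)^1.11 + 6.9/3.981e+04] = -1.8 log₁₀[0.00437 + 0.000173] = 4.218, so f = 0.05622.
Total minor-loss coefficient ΣK = 1·1 + 3·2.4 + 4·1.1 = 12.6.
ΔP = [f·L/D + ΣK]·(ρV²/2) = [0.05622·23/0.228 + 12.6]·(0.77·2.54²/2) = [5.671 + 12.6]·2.484 = 45.38 Pa.
ΔP = 45.38 Pa = 0.0454 kPa.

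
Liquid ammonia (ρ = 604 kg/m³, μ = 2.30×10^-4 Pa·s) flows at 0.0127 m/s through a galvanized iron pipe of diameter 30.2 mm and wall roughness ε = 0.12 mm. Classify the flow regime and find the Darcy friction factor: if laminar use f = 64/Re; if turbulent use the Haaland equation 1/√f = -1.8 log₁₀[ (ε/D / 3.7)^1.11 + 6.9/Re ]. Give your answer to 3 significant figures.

f ≈ 0.0635

Re = ρVD/μ = 604·0.0127·0.0302/0.00023 = 1007.
Re < 2300 → laminar, so f = 64/Re = 0.06354 (roughness is irrelevant in laminar flow).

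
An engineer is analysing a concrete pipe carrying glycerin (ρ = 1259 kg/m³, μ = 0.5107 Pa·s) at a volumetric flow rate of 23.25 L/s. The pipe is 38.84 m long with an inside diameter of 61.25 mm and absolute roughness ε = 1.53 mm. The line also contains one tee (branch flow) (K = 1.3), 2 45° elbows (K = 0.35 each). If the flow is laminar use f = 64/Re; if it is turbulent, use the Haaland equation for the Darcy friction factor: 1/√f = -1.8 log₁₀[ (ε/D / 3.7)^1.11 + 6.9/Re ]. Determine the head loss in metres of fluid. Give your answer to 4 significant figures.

Q = 23.25 L/s = 23.25/1000 = 0.02325 m³/s.
Cross-sectional area A = πD²/4 = π(0.06125)²/4 = 0.002946 m²; mean velocity V = Q/A = 0.02325/0.002946 = 7.891 m/s.
Reynolds number Re = ρVD/μ = 1259 · 7.891 · 0.06125 / 0.511 = 1191.
Re < 2300 → laminar flow, so f = 64/Re = 64/1191 = 0.05371 (the turbulent correlation is not needed).
Total minor-loss coefficient ΣK = 1·1.3 + 2·0.35 = 2.
ΔP = [f·L/D + ΣK]·(ρV²/2) = [0.05371·38.84/0.06125 + 2]·(1259·7.891²/2) = [34.06 + 2]·3.92e+04 = 1.413e+06 Pa.
Head loss h_f = ΔP/(ρg) = 1.413e+06/(1259·9.81) = 114.4 m.

h_f ≈ 114.4 m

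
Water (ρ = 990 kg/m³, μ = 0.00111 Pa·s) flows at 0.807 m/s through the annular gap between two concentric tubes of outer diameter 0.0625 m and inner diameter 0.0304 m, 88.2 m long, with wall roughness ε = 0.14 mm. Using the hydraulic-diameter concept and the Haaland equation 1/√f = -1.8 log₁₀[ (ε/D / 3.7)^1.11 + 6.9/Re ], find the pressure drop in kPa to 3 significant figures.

Hydraulic diameter D_h = 4A/P = D_o - D_i = 0.0625 - 0.0304 = 0.0321 m.
Re = ρVD_h/μ = 990·0.807·0.0321/0.00111 = 2.31e+04.
ε/D_h = 0.00014/0.0321 = 0.00436; Haaland gives 1/√f = -1.8 log₁₀[0.000561+0.000299] = 5.518, so f = 0.03284.
ΔP = f(L/D_h)(ρV²/2) = 0.03284·88.2/0.0321·322.4 = 2.909e+04 Pa.
ΔP = 29.1 kPa.

ΔP ≈ 29.1 kPa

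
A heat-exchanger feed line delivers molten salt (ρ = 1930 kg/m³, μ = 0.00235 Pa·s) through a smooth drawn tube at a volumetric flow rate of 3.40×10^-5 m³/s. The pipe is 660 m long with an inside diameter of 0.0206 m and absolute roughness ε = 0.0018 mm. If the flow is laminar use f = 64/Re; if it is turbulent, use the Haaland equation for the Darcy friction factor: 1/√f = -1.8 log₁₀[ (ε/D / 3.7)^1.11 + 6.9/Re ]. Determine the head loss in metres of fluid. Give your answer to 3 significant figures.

h_f ≈ 0.630 m

Cross-sectional area A = πD²/4 = π(0.0206)²/4 = 0.0003333 m²; mean velocity V = Q/A = 3.4e-05/0.0003333 = 0.102 m/s.
Reynolds number Re = ρVD/μ = 1930 · 0.102 · 0.0206 / 0.00235 = 1726.
Re < 2300 → laminar flow, so f = 64/Re = 64/1726 = 0.03708 (the turbulent correlation is not needed).
Darcy-Weisbach: ΔP = f(L/D)(ρV²/2) = 0.03708·(660/0.0206)·(1930·0.102²/2) = 0.03708·3.204e+04·10.04 = 1.193e+04 Pa.
Head loss h_f = ΔP/(ρg) = 1.193e+04/(1930·9.81) = 0.630 m.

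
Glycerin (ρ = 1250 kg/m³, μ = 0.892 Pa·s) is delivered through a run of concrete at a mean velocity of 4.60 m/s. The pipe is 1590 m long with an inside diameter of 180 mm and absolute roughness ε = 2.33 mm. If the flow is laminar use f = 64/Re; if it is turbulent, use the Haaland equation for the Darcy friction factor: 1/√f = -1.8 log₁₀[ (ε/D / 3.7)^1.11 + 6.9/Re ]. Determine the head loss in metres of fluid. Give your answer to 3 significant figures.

h_f ≈ 525 m

Reynolds number Re = ρVD/μ = 1250 · 4.6 · 0.18 / 0.892 = 1160.
Re < 2300 → laminar flow, so f = 64/Re = 64/1160 = 0.05516 (the turbulent correlation is not needed).
Darcy-Weisbach: ΔP = f(L/D)(ρV²/2) = 0.05516·(1590/0.18)·(1250·4.6²/2) = 0.05516·8833·1.322e+04 = 6.444e+06 Pa.
Head loss h_f = ΔP/(ρg) = 6.444e+06/(1250·9.81) = 525 m.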